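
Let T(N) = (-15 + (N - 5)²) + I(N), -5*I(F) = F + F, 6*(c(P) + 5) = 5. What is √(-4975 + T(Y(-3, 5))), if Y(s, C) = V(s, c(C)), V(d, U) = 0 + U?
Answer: I*√176555/6 ≈ 70.031*I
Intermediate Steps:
c(P) = -25/6 (c(P) = -5 + (⅙)*5 = -5 + ⅚ = -25/6)
V(d, U) = U
I(F) = -2*F/5 (I(F) = -(F + F)/5 = -2*F/5)
Y(s, C) = -25/6
T(N) = -15 + (-5 + N)² - 2*N/5 (T(N) = (-15 + (N - 5)²) - 2*N/5 = (-15 + (-5 + N)²) - 2*N/5 = -15 + (-5 + N)² - 2*N/5)
√(-4975 + T(Y(-3, 5))) = √(-4975 + (10 + (-25/6)² - 52/5*(-25/6))) = √(-4975 + (10 + 625/36 + 130/3)) = √(-4975 + 2545/36) = √(-176555/36) = I*√176555/6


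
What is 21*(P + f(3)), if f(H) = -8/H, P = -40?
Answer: -896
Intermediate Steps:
21*(P + f(3)) = 21*(-40 - 8/3) = 21*(-128/3) = -896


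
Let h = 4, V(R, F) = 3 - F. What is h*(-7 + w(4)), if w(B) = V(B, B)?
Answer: -32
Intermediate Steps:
w(B) = 3 - B
h*(-7 + w(4)) = 4*(-7 + (3 - 1*4)) = 4*(-7 + (3 - 4)) = 4*(-7 - 1) = 4*(-8) = -32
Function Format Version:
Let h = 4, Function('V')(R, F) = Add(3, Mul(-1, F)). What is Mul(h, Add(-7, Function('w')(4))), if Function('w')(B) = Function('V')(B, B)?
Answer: -32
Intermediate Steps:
Function('w')(B) = Add(3, Mul(-1, B))
Mul(h, Add(-7, Function('w')(4))) = Mul(4, Add(-7, Add(3, Mul(-1, 4)))) = Mul(4, Add(-7, Add(3, -4))) = Mul(4, Add(-7, -1)) = Mul(4, -8) = -32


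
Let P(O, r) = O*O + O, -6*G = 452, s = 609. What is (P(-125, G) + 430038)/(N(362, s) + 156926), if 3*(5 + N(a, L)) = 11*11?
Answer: 668307/235442 ≈ 2.8385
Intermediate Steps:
G = -226/3 (G = -⅙*452 = -226/3 ≈ -75.333)
N(a, L) = 106/3 (N(a, L) = -5 + (11*11)/3 = -5 + (⅓)*121 = -5 + 121/3 = 106/3)
P(O, r) = O + O² (P(O, r) = O² + O = O + O²)
(P(-125, G) + 430038)/(N(362, s) + 156926) = (-125*(1 - 125) + 430038)/(106/3 + 156926) = (-125*(-124) + 430038)/(470884/3) = (15500 + 430038)*(3/470884) = 445538*(3/470884) = 668307/235442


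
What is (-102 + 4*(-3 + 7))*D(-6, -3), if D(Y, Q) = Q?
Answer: 258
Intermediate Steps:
(-102 + 4*(-3 + 7))*D(-6, -3) = (-102 + 4*(-3 + 7))*(-3) = (-102 + 4*4)*(-3) = (-102 + 16)*(-3) = -86*(-3) = 258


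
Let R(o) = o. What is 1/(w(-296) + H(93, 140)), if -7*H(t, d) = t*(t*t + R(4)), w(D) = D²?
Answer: -7/191417 ≈ -3.6569e-5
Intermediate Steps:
H(t, d) = -t*(4 + t²)/7 (H(t, d) = -t*(t*t + 4)/7 = -t*(t² + 4)/7 = -t*(4 + t²)/7)
1/(w(-296) + H(93, 140)) = 1/((-296)² - ⅐*93*(4 + 93²)) = 1/(87616 - ⅐*93*(4 + 8649)) = 1/(87616 - ⅐*93*8653) = 1/(87616 - 804729/7) = 1/(-191417/7) = -7/191417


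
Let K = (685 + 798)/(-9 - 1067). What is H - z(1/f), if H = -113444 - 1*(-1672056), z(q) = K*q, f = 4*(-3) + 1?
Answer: 18447730149/11836 ≈ 1.5586e+6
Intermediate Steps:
f = -11 (f = -12 + 1 = -11)
K = -1483/1076 (K = 1483/(-1076) = 1483*(-1/1076) = -1483/1076 ≈ -1.3783)
z(q) = -1483*q/1076
H = 1558612 (H = -113444 + 1672056 = 1558612)
H - z(1/f) = 1558612 - (-1483)/(1076*(-11)) = 1558612 - (-1483)*(-1)/(1076*11) = 1558612 - 1*1483/11836 = 1558612 - 1483/11836 = 18447730149/11836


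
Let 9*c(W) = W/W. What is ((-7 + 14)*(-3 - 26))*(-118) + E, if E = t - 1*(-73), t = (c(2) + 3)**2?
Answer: 1946971/81 ≈ 24037.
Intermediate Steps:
c(W) = 1/9 (c(W) = (W/W)/9 = (1/9)*1 = 1/9)
t = 784/81 (t = (1/9 + 3)**2 = (28/9)**2 = 784/81 ≈ 9.6790)
E = 6697/81 (E = 784/81 - 1*(-73) = 784/81 + 73 = 6697/81 ≈ 82.679)
((-7 + 14)*(-3 - 26))*(-118) + E = ((-7 + 14)*(-3 - 26))*(-118) + 6697/81 = (7*(-29))*(-118) + 6697/81 = -203*(-118) + 6697/81 = 23954 + 6697/81 = 1946971/81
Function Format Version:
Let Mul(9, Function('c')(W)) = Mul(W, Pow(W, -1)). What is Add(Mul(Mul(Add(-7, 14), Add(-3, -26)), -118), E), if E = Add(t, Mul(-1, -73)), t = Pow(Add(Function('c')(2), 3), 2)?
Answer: Rational(1946971, 81) ≈ 24037.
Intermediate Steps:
Function('c')(W) = Rational(1, 9) (Function('c')(W) = Mul(Rational(1, 9), Mul(W, Pow(W, -1))) = Mul(Rational(1, 9), 1) = Rational(1, 9))
t = Rational(784, 81) (t = Pow(Add(Rational(1, 9), 3), 2) = Pow(Rational(28, 9), 2) = Rational(784, 81) ≈ 9.6790)
E = Rational(6697, 81) (E = Add(Rational(784, 81), Mul(-1, -73)) = Add(Rational(784, 81), 73) = Rational(6697, 81) ≈ 82.679)
Add(Mul(Mul(Add(-7, 14), Add(-3, -26)), -118), E) = Add(Mul(Mul(Add(-7, 14), Add(-3, -26)), -118), Rational(6697, 81)) = Add(Mul(Mul(7, -29), -118), Rational(6697, 81)) = Add(Mul(-203, -118), Rational(6697, 81)) = Add(23954, Rational(6697, 81)) = Rational(1946971, 81)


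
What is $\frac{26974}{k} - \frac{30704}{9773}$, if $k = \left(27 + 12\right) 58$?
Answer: $\frac{3347663}{381147} \approx 8.7831$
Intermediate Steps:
$k = 2262$ ($k = 39 \cdot 58 = 2262$)
$\frac{26974}{k} - \frac{30704}{9773} = \frac{26974}{2262} - \frac{30704}{9773} = 26974 \cdot \frac{1}{2262} - \frac{30704}{9773} = \frac{13487}{1131} - \frac{30704}{9773} = \frac{3347663}{381147}$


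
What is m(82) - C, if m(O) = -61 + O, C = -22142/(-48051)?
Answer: 986929/48051 ≈ 20.539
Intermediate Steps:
C = 22142/48051 (C = -22142*(-1/48051) = 22142/48051 ≈ 0.46080)
m(82) - C = (-61 + 82) - 1*22142/48051 = 21 - 22142/48051 = 986929/48051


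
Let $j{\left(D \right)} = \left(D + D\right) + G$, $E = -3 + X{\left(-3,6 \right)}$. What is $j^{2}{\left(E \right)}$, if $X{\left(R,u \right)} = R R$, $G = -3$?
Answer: $81$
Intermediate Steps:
$X{\left(R,u \right)} = R^{2}$
$E = 6$ ($E = -3 + \left(-3\right)^{2} = -3 + 9 = 6$)
$j{\left(D \right)} = -3 + 2 D$ ($j{\left(D \right)} = \left(D + D\right) - 3 = 2 D - 3 = -3 + 2 D$)
$j^{2}{\left(E \right)} = \left(-3 + 2 \cdot 6\right)^{2} = \left(-3 + 12\right)^{2} = 9^{2} = 81$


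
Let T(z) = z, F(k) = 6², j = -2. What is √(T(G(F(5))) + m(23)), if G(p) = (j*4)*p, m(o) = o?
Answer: I*√265 ≈ 16.279*I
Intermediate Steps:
F(k) = 36
G(p) = -8*p (G(p) = (-2*4)*p = -8*p)
√(T(G(F(5))) + m(23)) = √(-8*36 + 23) = √(-288 + 23) = √(-265) = I*√265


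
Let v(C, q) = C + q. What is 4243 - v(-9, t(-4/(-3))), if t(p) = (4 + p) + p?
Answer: 12736/3 ≈ 4245.3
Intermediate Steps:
t(p) = 4 + 2*p
4243 - v(-9, t(-4/(-3))) = 4243 - (-9 + (4 + 2*(-4/(-3)))) = 4243 - (-9 + (4 + 2*(-4*(-1/3)))) = 4243 - (-9 + (4 + 2*(4/3))) = 4243 - (-9 + (4 + 8/3)) = 4243 - (-9 + 20/3) = 4243 - 1*(-7/3) = 4243 + 7/3 = 12736/3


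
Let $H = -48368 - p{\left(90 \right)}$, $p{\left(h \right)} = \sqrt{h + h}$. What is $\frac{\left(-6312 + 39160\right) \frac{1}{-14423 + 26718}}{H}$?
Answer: $- \frac{397198016}{7190925146245} + \frac{49272 \sqrt{5}}{7190925146245} \approx -5.5221 \cdot 10^{-5}$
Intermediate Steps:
$p{\left(h \right)} = \sqrt{2} \sqrt{h}$ ($p{\left(h \right)} = \sqrt{2 h} = \sqrt{2} \sqrt{h}$)
$H = -48368 - 6 \sqrt{5}$ ($H = -48368 - \sqrt{2} \sqrt{90} = -48368 - \sqrt{2} \cdot 3 \sqrt{10} = -48368 - 6 \sqrt{5} \approx -48381.0$)
$\frac{\left(-6312 + 39160\right) \frac{1}{-14423 + 26718}}{H} = \frac{\left(-6312 + 39160\right) \frac{1}{-14423 + 26718}}{-48368 - 6 \sqrt{5}} = \frac{32848 \cdot \frac{1}{12295}}{-48368 - 6 \sqrt{5}} = \frac{32848}{12295 \left(-48368 - 6 \sqrt{5}\right)}$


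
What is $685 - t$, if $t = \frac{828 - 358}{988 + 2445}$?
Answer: $\frac{2351135}{3433} \approx 684.86$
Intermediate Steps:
$t = \frac{470}{3433} \approx 0.13691$
$685 - t = 685 - \frac{470}{3433} = \frac{2351135}{3433}$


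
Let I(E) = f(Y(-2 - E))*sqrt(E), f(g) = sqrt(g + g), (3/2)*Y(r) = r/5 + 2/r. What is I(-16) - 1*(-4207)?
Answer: 4207 + 8*I*sqrt(10815)/105 ≈ 4207.0 + 7.9234*I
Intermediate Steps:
Y(r) = 2*r/15 + 4/(3*r) (Y(r) = 2*(r/5 + 2/r)/3 = 2*(2/r + r/5)/3 = 2*r/15 + 4/(3*r))
f(g) = sqrt(2)*sqrt(g) (f(g) = sqrt(2*g) = sqrt(2)*sqrt(g))
I(E) = 2*sqrt(15)*sqrt(E)*sqrt((10 + (-2 - E)**2)/(-2 - E))/15 (I(E) = (sqrt(2)*sqrt(2*(10 + (-2 - E)**2)/(15*(-2 - E))))*sqrt(E) = (sqrt(2)*(sqrt(30)*sqrt((10 + (-2 - E)**2)/(-2 - E))/15))*sqrt(E) = (2*sqrt(15)*sqrt((10 + (-2 - E)**2)/(-2 - E))/15)*sqrt(E) = 2*sqrt(15)*sqrt(E)*sqrt((10 + (-2 - E)**2)/(-2 - E))/15)
I(-16) - 1*(-4207) = 2*sqrt(15)*sqrt(-16)*sqrt(-2 - 1*(-16) - 10/(2 - 16))/15 - 1*(-4207) = 2*sqrt(15)*(4*I)*sqrt(-2 + 16 - 10/(-14))/15 + 4207 = 2*sqrt(15)*(4*I)*sqrt(-2 + 16 - 10*(-1/14))/15 + 4207 = 2*sqrt(15)*(4*I)*sqrt(-2 + 16 + 5/7)/15 + 4207 = 2*sqrt(15)*(4*I)*sqrt(103/7)/15 + 4207 = 2*sqrt(15)*(4*I)*(sqrt(721)/7)/15 + 4207 = 8*I*sqrt(10815)/105 + 4207 = 4207 + 8*I*sqrt(10815)/105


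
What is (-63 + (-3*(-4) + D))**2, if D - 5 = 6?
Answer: 1600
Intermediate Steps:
D = 11 (D = 5 + 6 = 11)
(-63 + (-3*(-4) + D))**2 = (-63 + (-3*(-4) + 11))**2 = (-63 + (12 + 11))**2 = (-63 + 23)**2 = (-40)**2 = 1600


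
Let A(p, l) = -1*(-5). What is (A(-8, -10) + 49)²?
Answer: 2916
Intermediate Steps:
A(p, l) = 5
(A(-8, -10) + 49)² = (5 + 49)² = 54² = 2916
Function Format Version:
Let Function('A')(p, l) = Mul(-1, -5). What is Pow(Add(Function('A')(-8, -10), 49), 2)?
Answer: 2916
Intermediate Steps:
Function('A')(p, l) = 5
Pow(Add(Function('A')(-8, -10), 49), 2) = Pow(Add(5, 49), 2) = Pow(54, 2) = 2916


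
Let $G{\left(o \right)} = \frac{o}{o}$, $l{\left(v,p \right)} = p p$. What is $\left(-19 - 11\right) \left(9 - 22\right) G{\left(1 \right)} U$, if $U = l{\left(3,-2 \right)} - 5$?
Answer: $-390$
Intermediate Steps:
$l{\left(v,p \right)} = p^{2}$
$G{\left(o \right)} = 1$
$U = -1$ ($U = \left(-2\right)^{2} - 5 = 4 - 5 = -1$)
$\left(-19 - 11\right) \left(9 - 22\right) G{\left(1 \right)} U = \left(-19 - 11\right) \left(9 - 22\right) 1 \left(-1\right) = \left(-30\right) \left(-13\right) 1 \left(-1\right) = 390 \cdot 1 \left(-1\right) = 390 \left(-1\right) = -390$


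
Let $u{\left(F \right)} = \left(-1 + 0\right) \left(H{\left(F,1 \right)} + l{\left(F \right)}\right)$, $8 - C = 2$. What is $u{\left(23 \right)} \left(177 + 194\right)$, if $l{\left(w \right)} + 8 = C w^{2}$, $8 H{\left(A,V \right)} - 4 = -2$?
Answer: $- \frac{4698715}{4} \approx -1.1747 \cdot 10^{6}$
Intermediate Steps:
$C = 6$ ($C = 8 - 2 = 6$)
$H{\left(A,V \right)} = \frac{1}{4}$ ($H{\left(A,V \right)} = \frac{1}{2} + \frac{1}{8} \left(-2\right) = \frac{1}{2} - \frac{1}{4} = \frac{1}{4}$)
$l{\left(w \right)} = -8 + 6 w^{2}$
$u{\left(F \right)} = \frac{31}{4} - 6 F^{2}$ ($u{\left(F \right)} = \left(-1 + 0\right) \left(\frac{1}{4} + \left(-8 + 6 F^{2}\right)\right) = - (- \frac{31}{4} + 6 F^{2}) = \frac{31}{4} - 6 F^{2}$)
$u{\left(23 \right)} \left(177 + 194\right) = \left(\frac{31}{4} - 6 \cdot 23^{2}\right) \left(177 + 194\right) = \left(\frac{31}{4} - 3174\right) 371 = \left(- \frac{12665}{4}\right) 371 = - \frac{4698715}{4}$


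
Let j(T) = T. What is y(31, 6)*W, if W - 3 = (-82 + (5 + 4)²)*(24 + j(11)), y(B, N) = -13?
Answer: 416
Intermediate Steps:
W = -32 (W = 3 + (-82 + (5 + 4)²)*(24 + 11) = 3 + (-82 + 9²)*35 = 3 + (-82 + 81)*35 = 3 - 1*35 = 3 - 35 = -32)
y(31, 6)*W = -13*(-32) = 416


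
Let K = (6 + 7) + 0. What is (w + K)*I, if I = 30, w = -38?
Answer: -750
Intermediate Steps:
K = 13 (K = 13 + 0 = 13)
(w + K)*I = (-38 + 13)*30 = -25*30 = -750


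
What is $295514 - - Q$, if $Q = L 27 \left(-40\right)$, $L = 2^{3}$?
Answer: $286874$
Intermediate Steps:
$L = 8$
$Q = -8640$ ($Q = 8 \cdot 27 \left(-40\right) = 216 \left(-40\right) = -8640$)
$295514 - - Q = 295514 - \left(-1\right) \left(-8640\right) = 295514 - 8640 = 286874$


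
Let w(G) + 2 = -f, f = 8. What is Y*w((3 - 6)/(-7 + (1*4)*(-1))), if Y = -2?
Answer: 20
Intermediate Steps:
w(G) = -10 (w(G) = -2 - 1*8 = -2 - 8 = -10)
Y*w((3 - 6)/(-7 + (1*4)*(-1))) = -2*(-10) = 20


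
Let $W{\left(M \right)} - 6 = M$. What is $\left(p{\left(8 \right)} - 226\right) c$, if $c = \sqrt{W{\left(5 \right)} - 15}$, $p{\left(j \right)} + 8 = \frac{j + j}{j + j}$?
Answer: $- 466 i \approx - 466.0 i$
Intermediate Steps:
$W{\left(M \right)} = 6 + M$
$p{\left(j \right)} = -7$ ($p{\left(j \right)} = -8 + \frac{j + j}{j + j} = -8 + \frac{2 j}{2 j} = -8 + 2 j \frac{1}{2 j} = -8 + 1 = -7$)
$c = 2 i$ ($c = \sqrt{\left(6 + 5\right) - 15} = \sqrt{11 - 15} = \sqrt{-4} = 2 i \approx 2.0 i$)
$\left(p{\left(8 \right)} - 226\right) c = \left(-7 - 226\right) 2 i = - 233 \cdot 2 i = - 466 i$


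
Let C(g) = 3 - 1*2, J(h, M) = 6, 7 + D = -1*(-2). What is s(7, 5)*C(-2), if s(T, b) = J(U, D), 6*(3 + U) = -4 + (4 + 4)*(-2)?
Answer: 6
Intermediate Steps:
D = -5 (D = -7 - 1*(-2) = -7 + 2 = -5)
U = -19/3 (U = -3 + (-4 + (4 + 4)*(-2))/6 = -3 + (-4 + 8*(-2))/6 = -3 + (-4 - 16)/6 = -3 + (1/6)*(-20) = -3 - 10/3 = -19/3 ≈ -6.3333)
C(g) = 1 (C(g) = 3 - 2 = 1)
s(T, b) = 6
s(7, 5)*C(-2) = 6*1 = 6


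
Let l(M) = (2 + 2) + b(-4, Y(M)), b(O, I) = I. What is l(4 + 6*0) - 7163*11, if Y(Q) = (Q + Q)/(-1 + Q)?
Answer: -236359/3 ≈ -78786.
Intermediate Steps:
Y(Q) = 2*Q/(-1 + Q) (Y(Q) = (2*Q)/(-1 + Q) = 2*Q/(-1 + Q))
l(M) = 4 + 2*M/(-1 + M) (l(M) = (2 + 2) + 2*M/(-1 + M) = 4 + 2*M/(-1 + M))
l(4 + 6*0) - 7163*11 = 2*(-2 + 3*(4 + 6*0))/(-1 + (4 + 6*0)) - 7163*11 = 2*(-2 + 3*(4 + 0))/(-1 + (4 + 0)) - 551*143 = 2*(-2 + 3*4)/(-1 + 4) - 78793 = 2*(-2 + 12)/3 - 78793 = 2*(1/3)*10 - 78793 = 20/3 - 78793 = -236359/3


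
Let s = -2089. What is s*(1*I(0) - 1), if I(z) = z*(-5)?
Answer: 2089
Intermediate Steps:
I(z) = -5*z
s*(1*I(0) - 1) = -2089*(1*(-5*0) - 1) = -2089*(1*0 - 1) = -2089*(0 - 1) = -2089*(-1) = 2089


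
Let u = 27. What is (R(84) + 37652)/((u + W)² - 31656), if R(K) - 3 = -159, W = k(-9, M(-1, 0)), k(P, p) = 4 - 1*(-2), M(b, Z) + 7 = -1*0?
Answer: -37496/30567 ≈ -1.2267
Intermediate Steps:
M(b, Z) = -7 (M(b, Z) = -7 - 1*0 = -7 + 0 = -7)
k(P, p) = 6 (k(P, p) = 4 + 2 = 6)
W = 6
R(K) = -156 (R(K) = 3 - 159 = -156)
(R(84) + 37652)/((u + W)² - 31656) = (-156 + 37652)/((27 + 6)² - 31656) = 37496/(33² - 31656) = 37496/(1089 - 31656) = 37496/(-30567) = 37496*(-1/30567) = -37496/30567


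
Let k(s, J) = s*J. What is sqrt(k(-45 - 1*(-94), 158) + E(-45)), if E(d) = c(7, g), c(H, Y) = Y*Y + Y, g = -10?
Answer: 2*sqrt(1958) ≈ 88.499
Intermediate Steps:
c(H, Y) = Y + Y**2 (c(H, Y) = Y**2 + Y = Y + Y**2)
k(s, J) = J*s
E(d) = 90 (E(d) = -10*(1 - 10) = -10*(-9) = 90)
sqrt(k(-45 - 1*(-94), 158) + E(-45)) = sqrt(158*(-45 - 1*(-94)) + 90) = sqrt(158*(-45 + 94) + 90) = sqrt(158*49 + 90) = sqrt(7742 + 90) = sqrt(7832) = 2*sqrt(1958)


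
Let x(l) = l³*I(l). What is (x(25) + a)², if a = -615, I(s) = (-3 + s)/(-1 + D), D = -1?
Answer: 29752800100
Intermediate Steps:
I(s) = 3/2 - s/2 (I(s) = (-3 + s)/(-1 - 1) = (-3 + s)/(-2) = (-3 + s)*(-½) = 3/2 - s/2)
x(l) = l³*(3/2 - l/2)
(x(25) + a)² = ((½)*25³*(3 - 1*25) - 615)² = ((½)*15625*(3 - 25) - 615)² = ((½)*15625*(-22) - 615)² = (-171875 - 615)² = (-172490)² = 29752800100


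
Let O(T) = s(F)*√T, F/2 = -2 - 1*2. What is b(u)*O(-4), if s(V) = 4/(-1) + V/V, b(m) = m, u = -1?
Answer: 6*I ≈ 6.0*I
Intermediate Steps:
F = -8 (F = 2*(-2 - 1*2) = 2*(-2 - 2) = 2*(-4) = -8)
s(V) = -3 (s(V) = 4*(-1) + 1 = -4 + 1 = -3)
O(T) = -3*√T
b(u)*O(-4) = -(-3)*√(-4) = -(-3)*2*I = -(-6)*I = 6*I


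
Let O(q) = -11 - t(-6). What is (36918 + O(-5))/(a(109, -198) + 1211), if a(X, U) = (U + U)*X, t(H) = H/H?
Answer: -36906/41953 ≈ -0.87970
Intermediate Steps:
t(H) = 1
O(q) = -12 (O(q) = -11 - 1*1 = -11 - 1 = -12)
a(X, U) = 2*U*X (a(X, U) = (2*U)*X = 2*U*X)
(36918 + O(-5))/(a(109, -198) + 1211) = (36918 - 12)/(2*(-198)*109 + 1211) = 36906/(-43164 + 1211) = 36906/(-41953) = 36906*(-1/41953) = -36906/41953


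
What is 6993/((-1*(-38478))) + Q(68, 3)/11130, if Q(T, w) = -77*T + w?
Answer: -194219/673365 ≈ -0.28843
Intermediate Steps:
Q(T, w) = w - 77*T
6993/((-1*(-38478))) + Q(68, 3)/11130 = 6993/((-1*(-38478))) + (3 - 77*68)/11130 = 6993/38478 + (3 - 5236)*(1/11130) = 6993*(1/38478) - 5233*1/11130 = 2331/12826 - 5233/11130 = -194219/673365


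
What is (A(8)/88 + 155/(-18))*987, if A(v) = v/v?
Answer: -2240819/264 ≈ -8488.0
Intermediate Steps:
A(v) = 1
(A(8)/88 + 155/(-18))*987 = (1/88 + 155/(-18))*987 = (1*(1/88) + 155*(-1/18))*987 = (1/88 - 155/18)*987 = -6811/792*987 = -2240819/264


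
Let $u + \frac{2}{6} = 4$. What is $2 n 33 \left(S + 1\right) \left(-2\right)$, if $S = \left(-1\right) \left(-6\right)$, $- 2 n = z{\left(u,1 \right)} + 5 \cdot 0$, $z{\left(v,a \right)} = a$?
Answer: $462$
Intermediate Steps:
$u = \frac{11}{3}$ ($u = - \frac{1}{3} + 4 = \frac{11}{3} \approx 3.6667$)
$n = - \frac{1}{2}$ ($n = - \frac{1 + 5 \cdot 0}{2} = - \frac{1 + 0}{2} = \left(- \frac{1}{2}\right) 1 = - \frac{1}{2} \approx -0.5$)
$S = 6$
$2 n 33 \left(S + 1\right) \left(-2\right) = 2 \left(- \frac{1}{2}\right) 33 \left(6 + 1\right) \left(-2\right) = \left(-1\right) 33 \cdot 7 \left(-2\right) = \left(-33\right) \left(-14\right) = 462$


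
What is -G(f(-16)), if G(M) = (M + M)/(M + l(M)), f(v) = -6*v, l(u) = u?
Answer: -1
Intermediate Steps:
G(M) = 1 (G(M) = (M + M)/(M + M) = (2*M)/((2*M)) = (2*M)*(1/(2*M)) = 1)
-G(f(-16)) = -1*1 = -1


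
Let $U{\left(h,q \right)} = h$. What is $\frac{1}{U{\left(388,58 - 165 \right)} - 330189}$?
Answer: $- \frac{1}{329801} \approx -3.0321 \cdot 10^{-6}$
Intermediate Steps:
$\frac{1}{U{\left(388,58 - 165 \right)} - 330189} = \frac{1}{388 - 330189} = \frac{1}{-329801} = - \frac{1}{329801}$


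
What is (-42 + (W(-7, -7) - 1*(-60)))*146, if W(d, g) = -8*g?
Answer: 10804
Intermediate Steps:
(-42 + (W(-7, -7) - 1*(-60)))*146 = (-42 + (-8*(-7) - 1*(-60)))*146 = (-42 + (56 + 60))*146 = (-42 + 116)*146 = 74*146 = 10804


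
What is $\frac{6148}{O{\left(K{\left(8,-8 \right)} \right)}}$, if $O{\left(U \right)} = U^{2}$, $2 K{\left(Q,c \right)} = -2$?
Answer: $6148$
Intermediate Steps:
$K{\left(Q,c \right)} = -1$ ($K{\left(Q,c \right)} = \frac{1}{2} \left(-2\right) = -1$)
$\frac{6148}{O{\left(K{\left(8,-8 \right)} \right)}} = \frac{6148}{\left(-1\right)^{2}} = \frac{6148}{1} = 6148 \cdot 1 = 6148$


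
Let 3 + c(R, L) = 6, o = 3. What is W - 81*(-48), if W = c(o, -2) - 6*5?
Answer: 3861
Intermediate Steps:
c(R, L) = 3 (c(R, L) = -3 + 6 = 3)
W = -27 (W = 3 - 6*5 = 3 - 30 = -27)
W - 81*(-48) = -27 - 81*(-48) = -27 + 3888 = 3861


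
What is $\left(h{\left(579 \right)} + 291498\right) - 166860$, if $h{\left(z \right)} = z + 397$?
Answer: $125614$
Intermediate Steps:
$h{\left(z \right)} = 397 + z$
$\left(h{\left(579 \right)} + 291498\right) - 166860 = \left(\left(397 + 579\right) + 291498\right) - 166860 = \left(976 + 291498\right) - 166860 = 292474 - 166860 = 125614$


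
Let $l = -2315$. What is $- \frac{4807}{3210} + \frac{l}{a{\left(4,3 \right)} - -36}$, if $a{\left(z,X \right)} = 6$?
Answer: $- \frac{212029}{3745} \approx -56.617$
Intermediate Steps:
$- \frac{4807}{3210} + \frac{l}{a{\left(4,3 \right)} - -36} = - \frac{4807}{3210} - \frac{2315}{6 - -36} = \left(-4807\right) \frac{1}{3210} - \frac{2315}{6 + 36} = - \frac{4807}{3210} - \frac{2315}{42} = - \frac{212029}{3745}$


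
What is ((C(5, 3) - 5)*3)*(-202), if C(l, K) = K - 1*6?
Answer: 4848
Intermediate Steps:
C(l, K) = -6 + K (C(l, K) = K - 6 = -6 + K)
((C(5, 3) - 5)*3)*(-202) = (((-6 + 3) - 5)*3)*(-202) = ((-3 - 5)*3)*(-202) = -8*3*(-202) = -24*(-202) = 4848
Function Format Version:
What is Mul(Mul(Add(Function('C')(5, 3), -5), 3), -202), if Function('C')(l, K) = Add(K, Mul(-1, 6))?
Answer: 4848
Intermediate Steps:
Function('C')(l, K) = Add(-6, K) (Function('C')(l, K) = Add(K, -6) = Add(-6, K))
Mul(Mul(Add(Function('C')(5, 3), -5), 3), -202) = Mul(Mul(Add(Add(-6, 3), -5), 3), -202) = Mul(Mul(Add(-3, -5), 3), -202) = Mul(Mul(-8, 3), -202) = Mul(-24, -202) = 4848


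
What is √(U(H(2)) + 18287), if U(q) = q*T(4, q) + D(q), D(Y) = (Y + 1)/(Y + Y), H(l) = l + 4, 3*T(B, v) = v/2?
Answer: √658569/6 ≈ 135.25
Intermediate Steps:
T(B, v) = v/6 (T(B, v) = (v/2)/3 = v/6)
H(l) = 4 + l
D(Y) = (1 + Y)/(2*Y) (D(Y) = (1 + Y)/((2*Y)) = (1 + Y)*(1/(2*Y)) = (1 + Y)/(2*Y))
U(q) = q²/6 + (1 + q)/(2*q) (U(q) = q*(q/6) + (1 + q)/(2*q) = q²/6 + (1 + q)/(2*q))
√(U(H(2)) + 18287) = √((3 + (4 + 2)³ + 3*(4 + 2))/(6*(4 + 2)) + 18287) = √((⅙)*(3 + 6³ + 3*6)/6 + 18287) = √((⅙)*(⅙)*(3 + 216 + 18) + 18287) = √((⅙)*(⅙)*237 + 18287) = √(79/12 + 18287) = √(219523/12) = √658569/6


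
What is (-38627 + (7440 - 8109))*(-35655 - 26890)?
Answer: 2457768320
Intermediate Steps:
(-38627 + (7440 - 8109))*(-35655 - 26890) = (-38627 - 669)*(-62545) = -39296*(-62545) = 2457768320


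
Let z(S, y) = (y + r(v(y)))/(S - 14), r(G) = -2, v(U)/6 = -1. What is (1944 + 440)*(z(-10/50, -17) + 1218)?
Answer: 206390032/71 ≈ 2.9069e+6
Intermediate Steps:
v(U) = -6 (v(U) = 6*(-1) = -6)
z(S, y) = (-2 + y)/(-14 + S) (z(S, y) = (y - 2)/(S - 14) = (-2 + y)/(-14 + S))
(1944 + 440)*(z(-10/50, -17) + 1218) = (1944 + 440)*((-2 - 17)/(-14 - 10/50) + 1218) = 2384*(-19/(-14 - 10*1/50) + 1218) = 2384*(-19/(-14 - ⅕) + 1218) = 2384*(-19/(-71/5) + 1218) = 2384*(-5/71*(-19) + 1218) = 2384*(95/71 + 1218) = 2384*(86573/71) = 206390032/71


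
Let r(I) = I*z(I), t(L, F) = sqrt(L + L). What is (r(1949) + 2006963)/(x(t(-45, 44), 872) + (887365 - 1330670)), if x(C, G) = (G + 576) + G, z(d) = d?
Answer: -1935188/146995 ≈ -13.165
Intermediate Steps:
t(L, F) = sqrt(2)*sqrt(L) (t(L, F) = sqrt(2*L) = sqrt(2)*sqrt(L))
x(C, G) = 576 + 2*G (x(C, G) = (576 + G) + G = 576 + 2*G)
r(I) = I**2 (r(I) = I*I = I**2)
(r(1949) + 2006963)/(x(t(-45, 44), 872) + (887365 - 1330670)) = (1949**2 + 2006963)/((576 + 2*872) + (887365 - 1330670)) = (3798601 + 2006963)/((576 + 1744) - 443305) = 5805564/(2320 - 443305) = 5805564/(-440985) = 5805564*(-1/440985) = -1935188/146995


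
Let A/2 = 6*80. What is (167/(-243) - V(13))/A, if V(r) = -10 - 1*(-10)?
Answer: -167/233280 ≈ -0.00071588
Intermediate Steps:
V(r) = 0 (V(r) = -10 + 10 = 0)
A = 960 (A = 2*(6*80) = 2*480 = 960)
(167/(-243) - V(13))/A = (167/(-243) - 1*0)/960 = (167*(-1/243) + 0)*(1/960) = (-167/243 + 0)*(1/960) = -167/243*1/960 = -167/233280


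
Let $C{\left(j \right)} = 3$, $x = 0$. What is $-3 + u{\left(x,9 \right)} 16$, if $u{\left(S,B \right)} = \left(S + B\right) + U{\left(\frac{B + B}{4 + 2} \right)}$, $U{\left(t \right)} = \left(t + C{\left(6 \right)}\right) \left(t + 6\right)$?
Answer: $1005$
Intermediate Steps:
$U{\left(t \right)} = \left(3 + t\right) \left(6 + t\right)$ ($U{\left(t \right)} = \left(t + 3\right) \left(t + 6\right) = \left(3 + t\right) \left(6 + t\right)$)
$u{\left(S,B \right)} = 18 + S + 4 B + \frac{B^{2}}{9}$ ($u{\left(S,B \right)} = \left(S + B\right) + \left(18 + \left(\frac{B + B}{4 + 2}\right)^{2} + 9 \frac{B + B}{4 + 2}\right) = \left(B + S\right) + \left(18 + \left(\frac{2 B}{6}\right)^{2} + 9 \frac{2 B}{6}\right) = \left(B + S\right) + \left(18 + \left(2 B \frac{1}{6}\right)^{2} + 9 \cdot 2 B \frac{1}{6}\right) = \left(B + S\right) + \left(18 + \left(\frac{B}{3}\right)^{2} + 9 \frac{B}{3}\right) = \left(B + S\right) + \left(18 + \frac{B^{2}}{9} + 3 B\right) = \left(B + S\right) + \left(18 + 3 B + \frac{B^{2}}{9}\right) = 18 + S + 4 B + \frac{B^{2}}{9}$)
$-3 + u{\left(x,9 \right)} 16 = -3 + \left(18 + 0 + 4 \cdot 9 + \frac{9^{2}}{9}\right) 16 = -3 + \left(18 + 0 + 36 + \frac{1}{9} \cdot 81\right) 16 = -3 + \left(18 + 0 + 36 + 9\right) 16 = -3 + 63 \cdot 16 = -3 + 1008 = 1005$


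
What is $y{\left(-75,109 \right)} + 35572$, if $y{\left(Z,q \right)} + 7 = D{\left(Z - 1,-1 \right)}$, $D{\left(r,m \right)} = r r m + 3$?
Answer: $29792$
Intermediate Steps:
$D{\left(r,m \right)} = 3 + m r^{2}$ ($D{\left(r,m \right)} = r^{2} m + 3 = m r^{2} + 3 = 3 + m r^{2}$)
$y{\left(Z,q \right)} = -4 - \left(-1 + Z\right)^{2}$ ($y{\left(Z,q \right)} = -7 - \left(-3 + \left(Z - 1\right)^{2}\right) = -7 - \left(-3 + \left(-1 + Z\right)^{2}\right) = -4 - \left(-1 + Z\right)^{2}$)
$y{\left(-75,109 \right)} + 35572 = \left(-4 - \left(-1 - 75\right)^{2}\right) + 35572 = \left(-4 - \left(-76\right)^{2}\right) + 35572 = \left(-4 - 5776\right) + 35572 = -5780 + 35572 = 29792$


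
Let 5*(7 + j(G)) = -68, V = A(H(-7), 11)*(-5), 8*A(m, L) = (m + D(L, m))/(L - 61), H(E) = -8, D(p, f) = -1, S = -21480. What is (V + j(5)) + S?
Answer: -1720057/80 ≈ -21501.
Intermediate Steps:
A(m, L) = (-1 + m)/(8*(-61 + L)) (A(m, L) = ((m - 1)/(L - 61))/8 = ((-1 + m)/(-61 + L))/8 = (-1 + m)/(8*(-61 + L)))
V = -9/80 (V = ((-1 - 8)/(8*(-61 + 11)))*(-5) = ((⅛)*(-9)/(-50))*(-5) = ((⅛)*(-1/50)*(-9))*(-5) = (9/400)*(-5) = -9/80 ≈ -0.11250)
j(G) = -103/5 (j(G) = -7 + (⅕)*(-68) = -7 - 68/5 = -103/5)
(V + j(5)) + S = (-9/80 - 103/5) - 21480 = -1657/80 - 21480 = -1720057/80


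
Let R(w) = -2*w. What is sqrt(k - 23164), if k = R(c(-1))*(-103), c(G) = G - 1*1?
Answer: 2*I*sqrt(5894) ≈ 153.54*I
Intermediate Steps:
c(G) = -1 + G (c(G) = G - 1 = -1 + G)
k = -412 (k = -2*(-1 - 1)*(-103) = -2*(-2)*(-103) = 4*(-103) = -412)
sqrt(k - 23164) = sqrt(-412 - 23164) = sqrt(-23576) = 2*I*sqrt(5894)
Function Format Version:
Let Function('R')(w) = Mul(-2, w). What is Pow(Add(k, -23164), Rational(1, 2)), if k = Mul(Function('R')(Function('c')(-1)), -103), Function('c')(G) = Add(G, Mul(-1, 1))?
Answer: Mul(2, I, Pow(5894, Rational(1, 2))) ≈ Mul(153.54, I)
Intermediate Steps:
Function('c')(G) = Add(-1, G) (Function('c')(G) = Add(G, -1) = Add(-1, G))
k = -412 (k = Mul(Mul(-2, Add(-1, -1)), -103) = Mul(Mul(-2, -2), -103) = Mul(4, -103) = -412)
Pow(Add(k, -23164), Rational(1, 2)) = Pow(Add(-412, -23164), Rational(1, 2)) = Pow(-23576, Rational(1, 2)) = Mul(2, I, Pow(5894, Rational(1, 2)))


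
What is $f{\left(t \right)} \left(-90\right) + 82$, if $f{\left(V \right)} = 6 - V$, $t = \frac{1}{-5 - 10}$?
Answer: $-464$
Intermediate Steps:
$t = - \frac{1}{15}$ ($t = \frac{1}{-15} = - \frac{1}{15} \approx -0.066667$)
$f{\left(t \right)} \left(-90\right) + 82 = \left(6 - - \frac{1}{15}\right) \left(-90\right) + 82 = \left(6 + \frac{1}{15}\right) \left(-90\right) + 82 = \frac{91}{15} \left(-90\right) + 82 = -546 + 82 = -464$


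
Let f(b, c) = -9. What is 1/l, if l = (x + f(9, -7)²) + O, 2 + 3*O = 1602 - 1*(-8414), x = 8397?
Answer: 1/11816 ≈ 8.4631e-5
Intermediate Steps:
O = 3338 (O = -⅔ + (1602 - 1*(-8414))/3 = -⅔ + (1602 + 8414)/3 = -⅔ + (⅓)*10016 = -⅔ + 10016/3 = 3338)
l = 11816 (l = (8397 + (-9)²) + 3338 = (8397 + 81) + 3338 = 8478 + 3338 = 11816)
1/l = 1/11816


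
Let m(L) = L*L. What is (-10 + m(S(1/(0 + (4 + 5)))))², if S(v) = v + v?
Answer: 649636/6561 ≈ 99.015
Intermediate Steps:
S(v) = 2*v
m(L) = L²
(-10 + m(S(1/(0 + (4 + 5)))))² = (-10 + (2/(0 + (4 + 5)))²)² = (-10 + (2/(0 + 9))²)² = (-10 + (2/9)²)² = (-10 + 4/81)² = (-806/81)² = 649636/6561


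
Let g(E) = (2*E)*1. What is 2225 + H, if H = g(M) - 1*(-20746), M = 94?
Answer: 23159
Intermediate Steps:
g(E) = 2*E
H = 20934 (H = 2*94 - 1*(-20746) = 188 + 20746 = 20934)
2225 + H = 2225 + 20934 = 23159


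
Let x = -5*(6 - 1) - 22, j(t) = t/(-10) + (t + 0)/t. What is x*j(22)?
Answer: 282/5 ≈ 56.400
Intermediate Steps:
j(t) = 1 - t/10 (j(t) = t*(-⅒) + t/t = -t/10 + 1 = 1 - t/10)
x = -47 (x = -5*5 - 22 = -25 - 22 = -47)
x*j(22) = -47*(1 - ⅒*22) = -47*(1 - 11/5) = -47*(-6/5) = 282/5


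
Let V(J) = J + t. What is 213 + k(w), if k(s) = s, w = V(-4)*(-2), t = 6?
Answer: 209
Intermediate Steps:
V(J) = 6 + J (V(J) = J + 6 = 6 + J)
w = -4 (w = (6 - 4)*(-2) = 2*(-2) = -4)
213 + k(w) = 213 - 4 = 209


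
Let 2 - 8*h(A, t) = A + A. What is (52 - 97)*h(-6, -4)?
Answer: -315/4 ≈ -78.750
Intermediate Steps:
h(A, t) = ¼ - A/4 (h(A, t) = ¼ - (A + A)/8 = ¼ - A/4)
(52 - 97)*h(-6, -4) = (52 - 97)*(¼ - ¼*(-6)) = -45*(¼ + 3/2) = -45*7/4 = -315/4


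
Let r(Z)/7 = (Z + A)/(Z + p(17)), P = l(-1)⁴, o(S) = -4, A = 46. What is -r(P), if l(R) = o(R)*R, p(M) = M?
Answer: -302/39 ≈ -7.7436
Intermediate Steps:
l(R) = -4*R
P = 256 (P = (-4*(-1))⁴ = 4⁴ = 256)
r(Z) = 7*(46 + Z)/(17 + Z) (r(Z) = 7*((Z + 46)/(Z + 17)) = 7*((46 + Z)/(17 + Z)) = 7*(46 + Z)/(17 + Z))
-r(P) = -7*(46 + 256)/(17 + 256) = -7*302/273 = -1*302/39 = -302/39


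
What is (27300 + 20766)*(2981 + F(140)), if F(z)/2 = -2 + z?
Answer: 156550962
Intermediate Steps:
F(z) = -4 + 2*z (F(z) = 2*(-2 + z) = -4 + 2*z)
(27300 + 20766)*(2981 + F(140)) = (27300 + 20766)*(2981 + (-4 + 2*140)) = 48066*(2981 + (-4 + 280)) = 48066*(2981 + 276) = 48066*3257 = 156550962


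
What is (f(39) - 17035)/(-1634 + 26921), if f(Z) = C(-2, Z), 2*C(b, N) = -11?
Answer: -34081/50574 ≈ -0.67388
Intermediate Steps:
C(b, N) = -11/2 (C(b, N) = (½)*(-11) = -11/2)
f(Z) = -11/2
(f(39) - 17035)/(-1634 + 26921) = (-11/2 - 17035)/(-1634 + 26921) = -34081/2/25287 = -34081/2*1/25287 = -34081/50574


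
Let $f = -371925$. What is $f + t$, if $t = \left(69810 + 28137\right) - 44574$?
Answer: $-318552$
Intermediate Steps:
$t = 53373$ ($t = 97947 - 44574 = 53373$)
$f + t = -371925 + 53373 = -318552$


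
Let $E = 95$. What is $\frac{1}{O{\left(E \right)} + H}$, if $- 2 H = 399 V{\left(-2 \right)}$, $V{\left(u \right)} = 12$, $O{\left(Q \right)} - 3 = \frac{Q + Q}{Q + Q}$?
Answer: $- \frac{1}{2390} \approx -0.00041841$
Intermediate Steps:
$O{\left(Q \right)} = 4$ ($O{\left(Q \right)} = 3 + \frac{Q + Q}{Q + Q} = 3 + \frac{2 Q}{2 Q} = 3 + 2 Q \frac{1}{2 Q} = 3 + 1 = 4$)
$H = -2394$ ($H = - \frac{399 \cdot 12}{2} = \left(- \frac{1}{2}\right) 4788 = -2394$)
$\frac{1}{O{\left(E \right)} + H} = \frac{1}{4 - 2394} = \frac{1}{-2390} = - \frac{1}{2390}$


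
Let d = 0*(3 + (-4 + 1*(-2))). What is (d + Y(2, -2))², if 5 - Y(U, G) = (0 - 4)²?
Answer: 121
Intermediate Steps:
Y(U, G) = -11 (Y(U, G) = 5 - (0 - 4)² = 5 - 1*(-4)² = 5 - 1*16 = 5 - 16 = -11)
d = 0 (d = 0*(3 + (-4 - 2)) = 0*(3 - 6) = 0*(-3) = 0)
(d + Y(2, -2))² = (0 - 11)² = (-11)² = 121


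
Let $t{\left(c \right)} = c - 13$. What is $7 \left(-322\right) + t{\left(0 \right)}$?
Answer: $-2267$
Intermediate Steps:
$t{\left(c \right)} = -13 + c$
$7 \left(-322\right) + t{\left(0 \right)} = 7 \left(-322\right) + \left(-13 + 0\right) = -2254 - 13 = -2267$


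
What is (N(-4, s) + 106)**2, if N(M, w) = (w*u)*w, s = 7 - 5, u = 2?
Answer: 12996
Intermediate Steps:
s = 2
N(M, w) = 2*w**2 (N(M, w) = (w*2)*w = (2*w)*w = 2*w**2)
(N(-4, s) + 106)**2 = (2*2**2 + 106)**2 = (2*4 + 106)**2 = (8 + 106)**2 = 114**2 = 12996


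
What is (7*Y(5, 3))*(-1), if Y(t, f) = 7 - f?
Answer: -28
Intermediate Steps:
(7*Y(5, 3))*(-1) = (7*(7 - 1*3))*(-1) = (7*(7 - 3))*(-1) = (7*4)*(-1) = 28*(-1) = -28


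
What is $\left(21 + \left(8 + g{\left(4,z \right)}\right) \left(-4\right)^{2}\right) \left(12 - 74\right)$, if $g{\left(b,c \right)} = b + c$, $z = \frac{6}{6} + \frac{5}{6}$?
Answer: $- \frac{45074}{3} \approx -15025.0$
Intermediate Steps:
$z = \frac{11}{6}$ ($z = 6 \cdot \frac{1}{6} + 5 \cdot \frac{1}{6} = 1 + \frac{5}{6} = \frac{11}{6} \approx 1.8333$)
$\left(21 + \left(8 + g{\left(4,z \right)}\right) \left(-4\right)^{2}\right) \left(12 - 74\right) = \left(21 + \left(8 + \left(4 + \frac{11}{6}\right)\right) \left(-4\right)^{2}\right) \left(12 - 74\right) = \left(21 + \left(8 + \frac{35}{6}\right) 16\right) \left(12 - 74\right) = \left(21 + \frac{83}{6} \cdot 16\right) \left(-62\right) = \left(21 + \frac{664}{3}\right) \left(-62\right) = \frac{727}{3} \left(-62\right) = - \frac{45074}{3}$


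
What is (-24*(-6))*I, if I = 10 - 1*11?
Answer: -144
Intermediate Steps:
I = -1 (I = 10 - 11 = -1)
(-24*(-6))*I = -24*(-6)*(-1) = 144*(-1) = -144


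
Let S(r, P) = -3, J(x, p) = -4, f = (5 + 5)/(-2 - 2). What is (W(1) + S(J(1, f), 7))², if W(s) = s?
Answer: 4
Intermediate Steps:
f = -5/2 (f = 10/(-4) = 10*(-¼) = -5/2 ≈ -2.5000)
(W(1) + S(J(1, f), 7))² = (1 - 3)² = (-2)² = 4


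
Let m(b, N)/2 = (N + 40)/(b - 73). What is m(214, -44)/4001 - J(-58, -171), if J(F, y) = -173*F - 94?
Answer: -5607561548/564141 ≈ -9940.0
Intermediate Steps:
J(F, y) = -94 - 173*F
m(b, N) = 2*(40 + N)/(-73 + b) (m(b, N) = 2*((N + 40)/(b - 73)) = 2*((40 + N)/(-73 + b)) = 2*(40 + N)/(-73 + b))
m(214, -44)/4001 - J(-58, -171) = (2*(40 - 44)/(-73 + 214))/4001 - (-94 - 173*(-58)) = (2*(-4)/141)*(1/4001) - (-94 + 10034) = (2*(1/141)*(-4))*(1/4001) - 1*9940 = -8/141*1/4001 - 9940 = -8/564141 - 9940 = -5607561548/564141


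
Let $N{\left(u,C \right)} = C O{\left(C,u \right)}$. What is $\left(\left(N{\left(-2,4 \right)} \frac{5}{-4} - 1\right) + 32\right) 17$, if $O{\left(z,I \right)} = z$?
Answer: $187$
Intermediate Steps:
$N{\left(u,C \right)} = C^{2}$ ($N{\left(u,C \right)} = C C = C^{2}$)
$\left(\left(N{\left(-2,4 \right)} \frac{5}{-4} - 1\right) + 32\right) 17 = \left(\left(4^{2} \frac{5}{-4} - 1\right) + 32\right) 17 = \left(\left(16 \cdot 5 \left(- \frac{1}{4}\right) - 1\right) + 32\right) 17 = \left(\left(16 \left(- \frac{5}{4}\right) - 1\right) + 32\right) 17 = \left(\left(-20 - 1\right) + 32\right) 17 = \left(-21 + 32\right) 17 = 11 \cdot 17 = 187$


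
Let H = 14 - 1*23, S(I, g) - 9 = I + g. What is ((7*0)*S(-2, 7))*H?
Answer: 0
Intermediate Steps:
S(I, g) = 9 + I + g (S(I, g) = 9 + (I + g) = 9 + I + g)
H = -9 (H = 14 - 23 = -9)
((7*0)*S(-2, 7))*H = ((7*0)*(9 - 2 + 7))*(-9) = (0*14)*(-9) = 0*(-9) = 0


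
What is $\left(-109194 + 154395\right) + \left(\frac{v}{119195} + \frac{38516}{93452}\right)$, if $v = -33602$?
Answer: $\frac{125873973319914}{2784752785} \approx 45201.0$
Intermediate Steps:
$\left(-109194 + 154395\right) + \left(\frac{v}{119195} + \frac{38516}{93452}\right) = \left(-109194 + 154395\right) + \left(- \frac{33602}{119195} + \frac{38516}{93452}\right) = 45201 + \left(\left(-33602\right) \frac{1}{119195} + 38516 \cdot \frac{1}{93452}\right) = 45201 + \left(- \frac{33602}{119195} + \frac{9629}{23363}\right) = 45201 + \frac{362685129}{2784752785} = \frac{125873973319914}{2784752785}$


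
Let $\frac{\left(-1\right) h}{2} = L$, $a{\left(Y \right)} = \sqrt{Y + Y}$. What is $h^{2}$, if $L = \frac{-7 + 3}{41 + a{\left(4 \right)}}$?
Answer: $\frac{108096}{2798929} - \frac{10496 \sqrt{2}}{2798929} \approx 0.033317$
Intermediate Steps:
$a{\left(Y \right)} = \sqrt{2} \sqrt{Y}$ ($a{\left(Y \right)} = \sqrt{2 Y} = \sqrt{2} \sqrt{Y}$)
$L = - \frac{4}{41 + 2 \sqrt{2}}$ ($L = \frac{-7 + 3}{41 + \sqrt{2} \sqrt{4}} = - \frac{4}{41 + \sqrt{2} \cdot 2} = - \frac{4}{41 + 2 \sqrt{2}} \approx -0.091265$)
$h = \frac{328}{1673} - \frac{16 \sqrt{2}}{1673}$ ($h = - 2 \left(- \frac{164}{1673} + \frac{8 \sqrt{2}}{1673}\right) = \frac{328}{1673} - \frac{16 \sqrt{2}}{1673} \approx 0.18253$)
$h^{2} = \left(\frac{328}{1673} - \frac{16 \sqrt{2}}{1673}\right)^{2}$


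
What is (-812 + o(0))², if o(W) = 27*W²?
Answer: 659344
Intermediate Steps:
(-812 + o(0))² = (-812 + 27*0²)² = (-812 + 27*0)² = (-812 + 0)² = (-812)² = 659344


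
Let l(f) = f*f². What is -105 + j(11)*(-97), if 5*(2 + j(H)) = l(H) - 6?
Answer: -25616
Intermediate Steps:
l(f) = f³
j(H) = -16/5 + H³/5 (j(H) = -2 + (H³ - 6)/5 = -2 + (-6 + H³)/5 = -2 + (-6/5 + H³/5) = -16/5 + H³/5)
-105 + j(11)*(-97) = -105 + (-16/5 + (⅕)*11³)*(-97) = -105 + (-16/5 + (⅕)*1331)*(-97) = -105 + (-16/5 + 1331/5)*(-97) = -105 + 263*(-97) = -105 - 25511 = -25616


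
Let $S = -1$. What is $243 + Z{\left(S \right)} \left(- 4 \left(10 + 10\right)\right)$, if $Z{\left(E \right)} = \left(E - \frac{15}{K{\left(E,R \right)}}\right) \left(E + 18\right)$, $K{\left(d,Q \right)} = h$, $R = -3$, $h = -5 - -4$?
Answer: $-18797$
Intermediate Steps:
$h = -1$ ($h = -5 + 4 = -1$)
$K{\left(d,Q \right)} = -1$
$Z{\left(E \right)} = \left(15 + E\right) \left(18 + E\right)$ ($Z{\left(E \right)} = \left(E - \frac{15}{-1}\right) \left(E + 18\right) = \left(E - -15\right) \left(18 + E\right) = \left(E + 15\right) \left(18 + E\right) = \left(15 + E\right) \left(18 + E\right)$)
$243 + Z{\left(S \right)} \left(- 4 \left(10 + 10\right)\right) = 243 + \left(270 + \left(-1\right)^{2} + 33 \left(-1\right)\right) \left(- 4 \left(10 + 10\right)\right) = 243 + \left(270 + 1 - 33\right) \left(\left(-4\right) 20\right) = 243 + 238 \left(-80\right) = 243 - 19040 = -18797$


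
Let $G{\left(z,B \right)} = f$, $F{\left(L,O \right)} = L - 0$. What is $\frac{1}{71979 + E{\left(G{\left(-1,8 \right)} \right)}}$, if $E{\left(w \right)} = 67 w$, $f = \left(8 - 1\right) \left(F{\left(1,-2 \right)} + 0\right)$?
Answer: $\frac{1}{72448} \approx 1.3803 \cdot 10^{-5}$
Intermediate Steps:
$F{\left(L,O \right)} = L$ ($F{\left(L,O \right)} = L + 0 = L$)
$f = 7$ ($f = \left(8 - 1\right) \left(1 + 0\right) = 7 \cdot 1 = 7$)
$G{\left(z,B \right)} = 7$
$\frac{1}{71979 + E{\left(G{\left(-1,8 \right)} \right)}} = \frac{1}{71979 + 67 \cdot 7} = \frac{1}{71979 + 469} = \frac{1}{72448}$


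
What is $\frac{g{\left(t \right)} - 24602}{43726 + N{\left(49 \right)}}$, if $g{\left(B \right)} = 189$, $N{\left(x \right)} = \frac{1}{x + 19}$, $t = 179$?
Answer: $- \frac{1660084}{2973369} \approx -0.55832$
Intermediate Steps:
$N{\left(x \right)} = \frac{1}{19 + x}$
$\frac{g{\left(t \right)} - 24602}{43726 + N{\left(49 \right)}} = \frac{189 - 24602}{43726 + \frac{1}{19 + 49}} = - \frac{24413}{43726 + \frac{1}{68}} = - \frac{24413}{\frac{2973369}{68}} = \left(-24413\right) \frac{68}{2973369} = - \frac{1660084}{2973369}$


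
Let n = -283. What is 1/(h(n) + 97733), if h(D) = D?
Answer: 1/97450 ≈ 1.0262e-5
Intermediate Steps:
1/(h(n) + 97733) = 1/(-283 + 97733) = 1/97450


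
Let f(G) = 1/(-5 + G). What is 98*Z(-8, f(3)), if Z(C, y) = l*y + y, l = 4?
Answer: -245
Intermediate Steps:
Z(C, y) = 5*y (Z(C, y) = 4*y + y = 5*y)
98*Z(-8, f(3)) = 98*(5/(-5 + 3)) = 98*(5/(-2)) = 98*(5*(-½)) = 98*(-5/2) = -245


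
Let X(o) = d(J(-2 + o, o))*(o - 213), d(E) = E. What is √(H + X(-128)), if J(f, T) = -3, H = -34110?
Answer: I*√33087 ≈ 181.9*I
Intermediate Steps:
X(o) = 639 - 3*o (X(o) = -3*(o - 213) = -3*(-213 + o) = 639 - 3*o)
√(H + X(-128)) = √(-34110 + (639 - 3*(-128))) = √(-34110 + (639 + 384)) = √(-34110 + 1023) = √(-33087) = I*√33087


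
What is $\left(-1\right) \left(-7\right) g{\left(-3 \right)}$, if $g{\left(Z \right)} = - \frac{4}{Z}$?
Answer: $\frac{28}{3} \approx 9.3333$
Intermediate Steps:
$\left(-1\right) \left(-7\right) g{\left(-3 \right)} = \left(-1\right) \left(-7\right) \left(- \frac{4}{-3}\right) = 7 \left(\left(-4\right) \left(- \frac{1}{3}\right)\right) = 7 \cdot \frac{4}{3} = \frac{28}{3}$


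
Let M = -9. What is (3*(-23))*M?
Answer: 621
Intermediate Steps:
(3*(-23))*M = (3*(-23))*(-9) = -69*(-9) = 621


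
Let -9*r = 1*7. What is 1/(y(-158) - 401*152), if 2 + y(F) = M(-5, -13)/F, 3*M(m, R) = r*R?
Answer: -4266/260029855 ≈ -1.6406e-5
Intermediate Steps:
r = -7/9 ≈ -0.77778
M(m, R) = -7*R/27 (M(m, R) = (-7*R/9)/3 = -7*R/27)
y(F) = -2 + 91/(27*F) (y(F) = -2 + (-7/27*(-13))/F = -2 + 91/(27*F))
1/(y(-158) - 401*152) = 1/((-2 + (91/27)/(-158)) - 401*152) = 1/((-2 + (91/27)*(-1/158)) - 60952) = 1/((-2 - 91/4266) - 60952) = 1/(-8623/4266 - 60952) = 1/(-260029855/4266) = -4266/260029855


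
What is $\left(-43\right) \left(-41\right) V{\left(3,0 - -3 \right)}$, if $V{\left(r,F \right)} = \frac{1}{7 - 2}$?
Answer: $\frac{1763}{5} \approx 352.6$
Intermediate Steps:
$V{\left(r,F \right)} = \frac{1}{5}$
$\left(-43\right) \left(-41\right) V{\left(3,0 - -3 \right)} = \left(-43\right) \left(-41\right) \frac{1}{5} = 1763 \cdot \frac{1}{5} = \frac{1763}{5}$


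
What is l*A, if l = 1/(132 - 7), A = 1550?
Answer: 62/5 ≈ 12.400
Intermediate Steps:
l = 1/125 ≈ 0.0080000
l*A = (1/125)*1550 = 62/5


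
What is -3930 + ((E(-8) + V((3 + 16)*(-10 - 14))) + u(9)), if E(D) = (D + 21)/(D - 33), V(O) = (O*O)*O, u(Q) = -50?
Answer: -3887734649/41 ≈ -9.4823e+7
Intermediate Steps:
V(O) = O³ (V(O) = O²*O = O³)
E(D) = (21 + D)/(-33 + D)
-3930 + ((E(-8) + V((3 + 16)*(-10 - 14))) + u(9)) = -3930 + (((21 - 8)/(-33 - 8) + ((3 + 16)*(-10 - 14))³) - 50) = -3930 + ((13/(-41) + (19*(-24))³) - 50) = -3930 + ((-1/41*13 + (-456)³) - 50) = -3930 + ((-13/41 - 94818816) - 50) = -3930 + (-3887571469/41 - 50) = -3930 - 3887573519/41 = -3887734649/41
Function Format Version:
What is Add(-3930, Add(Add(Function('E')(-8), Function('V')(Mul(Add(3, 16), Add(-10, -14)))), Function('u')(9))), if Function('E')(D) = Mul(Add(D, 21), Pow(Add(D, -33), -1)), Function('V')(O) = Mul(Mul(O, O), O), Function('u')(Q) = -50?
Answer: Rational(-3887734649, 41) ≈ -9.4823e+7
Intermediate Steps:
Function('V')(O) = Pow(O, 3) (Function('V')(O) = Mul(Pow(O, 2), O) = Pow(O, 3))
Function('E')(D) = Mul(Pow(Add(-33, D), -1), Add(21, D)) (Function('E')(D) = Mul(Add(21, D), Pow(Add(-33, D), -1)) = Mul(Pow(Add(-33, D), -1), Add(21, D)))
Add(-3930, Add(Add(Function('E')(-8), Function('V')(Mul(Add(3, 16), Add(-10, -14)))), Function('u')(9))) = Add(-3930, Add(Add(Mul(Pow(Add(-33, -8), -1), Add(21, -8)), Pow(Mul(Add(3, 16), Add(-10, -14)), 3)), -50)) = Add(-3930, Add(Add(Mul(Pow(-41, -1), 13), Pow(Mul(19, -24), 3)), -50)) = Add(-3930, Add(Add(Mul(Rational(-1, 41), 13), Pow(-456, 3)), -50)) = Add(-3930, Add(Add(Rational(-13, 41), -94818816), -50)) = Add(-3930, Add(Rational(-3887571469, 41), -50)) = Add(-3930, Rational(-3887573519, 41)) = Rational(-3887734649, 41)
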